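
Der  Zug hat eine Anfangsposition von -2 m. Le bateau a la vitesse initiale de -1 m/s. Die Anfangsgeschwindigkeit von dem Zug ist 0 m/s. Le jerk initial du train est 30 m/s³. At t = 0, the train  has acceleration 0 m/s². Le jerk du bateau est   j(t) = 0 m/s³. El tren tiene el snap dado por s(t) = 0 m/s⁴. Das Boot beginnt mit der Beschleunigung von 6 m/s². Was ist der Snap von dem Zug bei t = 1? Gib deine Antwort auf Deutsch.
Mit s(t) = 0 und Einsetzen von t = 1, finden wir s = 0.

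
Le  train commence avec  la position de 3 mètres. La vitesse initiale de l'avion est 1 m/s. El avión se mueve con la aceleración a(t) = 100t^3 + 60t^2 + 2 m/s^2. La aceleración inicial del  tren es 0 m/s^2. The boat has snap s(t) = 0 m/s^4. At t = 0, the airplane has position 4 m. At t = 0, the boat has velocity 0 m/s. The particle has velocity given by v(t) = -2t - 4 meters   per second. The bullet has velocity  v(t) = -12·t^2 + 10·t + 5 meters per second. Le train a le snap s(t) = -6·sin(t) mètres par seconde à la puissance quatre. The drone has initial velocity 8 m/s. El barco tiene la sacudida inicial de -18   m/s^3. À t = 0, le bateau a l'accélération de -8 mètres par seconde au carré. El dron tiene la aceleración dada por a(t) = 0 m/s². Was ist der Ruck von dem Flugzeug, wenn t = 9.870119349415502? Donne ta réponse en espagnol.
Para resolver esto, necesitamos tomar 1 derivada de nuestra ecuación de la aceleración a(t) = 100·t^3 + 60·t^2 + 2. Tomando d/dt de a(t), encontramos j(t) = 300·t^2 + 120·t. Usando j(t) = 300·t^2 + 120·t y sustituyendo t = 9.870119349415502, encontramos j = 30410.1911134417.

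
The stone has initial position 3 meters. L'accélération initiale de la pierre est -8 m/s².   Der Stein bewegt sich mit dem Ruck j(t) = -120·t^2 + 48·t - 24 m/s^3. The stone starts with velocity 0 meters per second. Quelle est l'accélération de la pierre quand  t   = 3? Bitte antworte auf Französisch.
Nous devons intégrer notre équation du jerk j(t) = -120·t^2 + 48·t - 24 1 fois. L'intégrale du jerk, avec a(0) = -8, donne l'accélération: a(t) = -40·t^3 + 24·t^2 - 24·t - 8. En utilisant a(t) = -40·t^3 + 24·t^2 - 24·t - 8 et en substituant t = 3, nous trouvons a = -944.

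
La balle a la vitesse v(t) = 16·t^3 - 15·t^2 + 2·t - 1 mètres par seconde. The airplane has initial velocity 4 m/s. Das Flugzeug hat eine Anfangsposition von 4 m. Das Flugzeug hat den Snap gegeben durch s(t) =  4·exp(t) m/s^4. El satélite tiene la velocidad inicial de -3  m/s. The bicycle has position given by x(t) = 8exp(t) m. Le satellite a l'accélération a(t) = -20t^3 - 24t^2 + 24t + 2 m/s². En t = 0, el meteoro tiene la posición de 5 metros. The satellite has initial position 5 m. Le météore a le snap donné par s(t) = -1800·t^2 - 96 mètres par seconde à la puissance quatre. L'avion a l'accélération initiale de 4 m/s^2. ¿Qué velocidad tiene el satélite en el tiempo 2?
Debemos encontrar la integral de nuestra ecuación de la aceleración a(t) = -20·t^3 - 24·t^2 + 24·t + 2 1 vez. Integrando la aceleración y usando la condición inicial v(0) = -3, obtenemos v(t) = -5·t^4 - 8·t^3 + 12·t^2 + 2·t - 3. Tenemos la velocidad v(t) = -5·t^4 - 8·t^3 + 12·t^2 + 2·t - 3. Sustituyendo t = 2: v(2) = -95.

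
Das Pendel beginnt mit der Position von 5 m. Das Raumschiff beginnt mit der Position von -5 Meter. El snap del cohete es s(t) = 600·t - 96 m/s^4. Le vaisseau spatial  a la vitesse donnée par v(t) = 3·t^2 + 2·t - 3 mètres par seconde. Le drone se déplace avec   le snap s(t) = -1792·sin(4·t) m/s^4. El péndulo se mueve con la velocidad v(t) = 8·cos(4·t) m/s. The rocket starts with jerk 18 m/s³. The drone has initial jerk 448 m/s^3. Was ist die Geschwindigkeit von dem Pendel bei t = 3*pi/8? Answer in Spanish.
Usando v(t) = 8·cos(4·t) y sustituyendo t = 3*pi/8, encontramos v = 0.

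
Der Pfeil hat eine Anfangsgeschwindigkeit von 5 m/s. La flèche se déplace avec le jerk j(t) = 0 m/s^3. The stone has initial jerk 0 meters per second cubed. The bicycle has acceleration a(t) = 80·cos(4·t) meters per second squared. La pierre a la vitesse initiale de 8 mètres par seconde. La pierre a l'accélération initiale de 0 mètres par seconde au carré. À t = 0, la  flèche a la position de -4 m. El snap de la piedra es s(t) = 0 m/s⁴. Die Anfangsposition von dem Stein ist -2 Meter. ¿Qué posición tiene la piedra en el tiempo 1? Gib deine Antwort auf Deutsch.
Ausgehend von dem Snap s(t) = 0, nehmen wir 4 Stammfunktionen. Die Stammfunktion von dem Snap ist der Ruck. Mit j(0) = 0 erhalten wir j(t) = 0. Das Integral von dem Ruck, mit a(0) = 0, ergibt die Beschleunigung: a(t) = 0. Das Integral von der Beschleunigung, mit v(0) = 8, ergibt die Geschwindigkeit: v(t) = 8. Mit ∫v(t)dt und Anwendung von x(0) = -2, finden wir x(t) = 8·t - 2. Wir haben die Position x(t) = 8·t - 2. Durch Einsetzen von t = 1: x(1) = 6.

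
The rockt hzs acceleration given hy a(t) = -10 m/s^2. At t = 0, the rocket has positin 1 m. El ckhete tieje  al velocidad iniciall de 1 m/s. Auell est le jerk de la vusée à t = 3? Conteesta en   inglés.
To solve this, we need to take 1 derivative of our acceleration equation a(t) = -10. Taking d/dt of a(t), we find j(t) = 0. We have jerk j(t) = 0. Substituting t = 3: j(3) = 0.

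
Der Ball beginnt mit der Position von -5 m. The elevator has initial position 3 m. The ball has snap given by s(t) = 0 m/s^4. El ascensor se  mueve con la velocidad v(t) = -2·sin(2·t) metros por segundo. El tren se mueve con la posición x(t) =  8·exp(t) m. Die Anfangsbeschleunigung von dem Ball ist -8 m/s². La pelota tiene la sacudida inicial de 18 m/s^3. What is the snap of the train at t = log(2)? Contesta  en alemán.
Wir müssen unsere Gleichung für die Position x(t) = 8·exp(t) 4-mal ableiten. Die Ableitung von der Position ergibt die Geschwindigkeit: v(t) = 8·exp(t). Die Ableitung von der Geschwindigkeit ergibt die Beschleunigung: a(t) = 8·exp(t). Die Ableitung von der Beschleunigung ergibt den Ruck: j(t) = 8·exp(t). Die Ableitung von dem Ruck ergibt den Snap: s(t) = 8·exp(t). Aus der Gleichung für den Snap s(t) = 8·exp(t), setzen wir t = log(2) ein und erhalten s = 16.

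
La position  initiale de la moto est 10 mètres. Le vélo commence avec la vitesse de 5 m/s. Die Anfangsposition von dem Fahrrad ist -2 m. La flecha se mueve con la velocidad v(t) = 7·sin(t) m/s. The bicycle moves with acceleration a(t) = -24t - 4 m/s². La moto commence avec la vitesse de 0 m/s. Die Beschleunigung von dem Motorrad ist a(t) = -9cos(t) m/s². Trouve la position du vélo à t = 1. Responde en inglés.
We need to integrate our acceleration equation a(t) = -24·t - 4 2 times. Finding the integral of a(t) and using v(0) = 5: v(t) = -12·t^2 - 4·t + 5. Finding the integral of v(t) and using x(0) = -2: x(t) = -4·t^3 - 2·t^2 + 5·t - 2. Using x(t) = -4·t^3 - 2·t^2 + 5·t - 2 and substituting t = 1, we find x = -3.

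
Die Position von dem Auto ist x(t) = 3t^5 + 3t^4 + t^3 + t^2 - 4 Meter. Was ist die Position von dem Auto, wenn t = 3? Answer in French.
Nous avons la position x(t) = 3·t^5 + 3·t^4 + t^3 + t^2 - 4. En substituant t = 3: x(3) = 1004.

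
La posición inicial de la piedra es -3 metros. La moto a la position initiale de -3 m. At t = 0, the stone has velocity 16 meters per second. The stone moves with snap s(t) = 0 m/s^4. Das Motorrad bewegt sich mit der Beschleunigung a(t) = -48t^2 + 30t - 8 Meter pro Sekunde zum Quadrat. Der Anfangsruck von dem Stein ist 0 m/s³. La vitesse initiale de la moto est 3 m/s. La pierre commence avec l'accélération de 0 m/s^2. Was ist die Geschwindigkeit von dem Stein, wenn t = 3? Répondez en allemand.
Wir müssen unsere Gleichung für den Snap s(t) = 0 3-mal integrieren. Mit ∫s(t)dt und Anwendung von j(0) = 0, finden wir j(t) = 0. Durch Integration von dem Ruck und Verwendung der Anfangsbedingung a(0) = 0, erhalten wir a(t) = 0. Mit ∫a(t)dt und Anwendung von v(0) = 16, finden wir v(t) = 16. Mit v(t) = 16 und Einsetzen von t = 3, finden wir v = 16.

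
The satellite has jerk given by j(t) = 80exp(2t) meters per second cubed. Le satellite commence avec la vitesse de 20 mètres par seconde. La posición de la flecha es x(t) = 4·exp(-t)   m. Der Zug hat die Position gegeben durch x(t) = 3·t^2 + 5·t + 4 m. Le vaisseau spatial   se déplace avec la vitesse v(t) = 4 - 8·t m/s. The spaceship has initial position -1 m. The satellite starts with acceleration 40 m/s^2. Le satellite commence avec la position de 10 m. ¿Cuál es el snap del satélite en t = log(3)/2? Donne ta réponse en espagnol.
Debemos derivar nuestra ecuación de la sacudida j(t) = 80·exp(2·t) 1 vez. Tomando d/dt de j(t), encontramos s(t) = 160·exp(2·t). De la ecuación del snap s(t) = 160·exp(2·t), sustituimos t = log(3)/2 para obtener s = 480.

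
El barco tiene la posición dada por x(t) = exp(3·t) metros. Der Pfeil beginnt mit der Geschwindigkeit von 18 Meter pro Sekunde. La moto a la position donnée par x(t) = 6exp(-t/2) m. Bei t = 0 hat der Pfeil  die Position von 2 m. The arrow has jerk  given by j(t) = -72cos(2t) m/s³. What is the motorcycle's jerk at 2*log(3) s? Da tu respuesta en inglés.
We must differentiate our position equation x(t) = 6·exp(-t/2) 3 times. Differentiating position, we get velocity: v(t) = -3·exp(-t/2). Differentiating velocity, we get acceleration: a(t) = 3·exp(-t/2)/2. The derivative of acceleration gives jerk: j(t) = -3·exp(-t/2)/4. Using j(t) = -3·exp(-t/2)/4 and substituting t = 2*log(3), we find j = -1/4.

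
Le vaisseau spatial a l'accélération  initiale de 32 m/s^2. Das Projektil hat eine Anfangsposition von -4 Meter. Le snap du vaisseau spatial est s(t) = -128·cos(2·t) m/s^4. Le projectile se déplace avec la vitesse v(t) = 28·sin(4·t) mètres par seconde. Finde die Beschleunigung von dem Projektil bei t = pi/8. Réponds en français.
Pour résoudre ceci, nous devons prendre 1 dérivée de notre équation de la vitesse v(t) = 28·sin(4·t). En dérivant la vitesse, nous obtenons l'accélération: a(t) = 112·cos(4·t). Nous avons l'accélération a(t) = 112·cos(4·t). En substituant t = pi/8: a(pi/8) = 0.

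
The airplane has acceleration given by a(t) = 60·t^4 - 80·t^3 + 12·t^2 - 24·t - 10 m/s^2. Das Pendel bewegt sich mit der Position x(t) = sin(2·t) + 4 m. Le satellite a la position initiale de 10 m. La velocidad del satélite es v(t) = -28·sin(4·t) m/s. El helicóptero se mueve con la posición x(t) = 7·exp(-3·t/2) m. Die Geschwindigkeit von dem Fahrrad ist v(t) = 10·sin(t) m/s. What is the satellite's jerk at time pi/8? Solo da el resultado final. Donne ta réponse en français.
La réponse est 448.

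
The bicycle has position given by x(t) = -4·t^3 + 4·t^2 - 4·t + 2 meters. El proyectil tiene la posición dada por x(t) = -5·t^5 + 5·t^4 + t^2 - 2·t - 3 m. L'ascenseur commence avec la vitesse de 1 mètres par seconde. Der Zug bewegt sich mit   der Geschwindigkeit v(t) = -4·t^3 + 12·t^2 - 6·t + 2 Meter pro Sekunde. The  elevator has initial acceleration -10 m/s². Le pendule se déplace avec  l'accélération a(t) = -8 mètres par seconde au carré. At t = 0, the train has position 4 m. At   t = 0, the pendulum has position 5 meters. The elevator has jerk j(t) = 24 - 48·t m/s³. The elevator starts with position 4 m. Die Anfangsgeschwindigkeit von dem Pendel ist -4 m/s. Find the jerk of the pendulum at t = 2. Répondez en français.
Pour résoudre ceci, nous devons prendre 1 dérivée de notre équation de l'accélération a(t) = -8. La dérivée de l'accélération donne le jerk: j(t) = 0. Nous avons le jerk j(t) = 0. En substituant t = 2: j(2) = 0.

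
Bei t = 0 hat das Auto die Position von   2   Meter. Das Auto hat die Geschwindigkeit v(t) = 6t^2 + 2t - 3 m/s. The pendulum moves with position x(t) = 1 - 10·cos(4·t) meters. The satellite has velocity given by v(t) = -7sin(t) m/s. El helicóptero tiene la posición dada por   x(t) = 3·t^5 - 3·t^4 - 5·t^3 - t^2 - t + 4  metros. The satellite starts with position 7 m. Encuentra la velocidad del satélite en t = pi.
Tenemos la velocidad v(t) = -7·sin(t). Sustituyendo t = pi: v(pi) = 0.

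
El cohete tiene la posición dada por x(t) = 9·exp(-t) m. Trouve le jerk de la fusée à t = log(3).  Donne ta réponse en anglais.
To solve this, we need to take 3 derivatives of our position equation x(t) = 9·exp(-t). Differentiating position, we get velocity: v(t) = -9·exp(-t). Taking d/dt of v(t), we find a(t) = 9·exp(-t). Taking d/dt of a(t), we find j(t) = -9·exp(-t). We have jerk j(t) = -9·exp(-t). Substituting t = log(3): j(log(3)) = -3.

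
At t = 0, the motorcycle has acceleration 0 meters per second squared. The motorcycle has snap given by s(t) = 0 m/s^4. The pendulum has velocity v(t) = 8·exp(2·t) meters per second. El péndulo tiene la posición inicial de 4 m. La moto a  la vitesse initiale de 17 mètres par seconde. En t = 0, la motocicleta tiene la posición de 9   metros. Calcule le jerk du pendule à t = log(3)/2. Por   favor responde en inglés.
To solve this, we need to take 2 derivatives of our velocity equation v(t) = 8·exp(2·t). Differentiating velocity, we get acceleration: a(t) = 16·exp(2·t). The derivative of acceleration gives jerk: j(t) = 32·exp(2·t). We have jerk j(t) = 32·exp(2·t). Substituting t = log(3)/2: j(log(3)/2) = 96.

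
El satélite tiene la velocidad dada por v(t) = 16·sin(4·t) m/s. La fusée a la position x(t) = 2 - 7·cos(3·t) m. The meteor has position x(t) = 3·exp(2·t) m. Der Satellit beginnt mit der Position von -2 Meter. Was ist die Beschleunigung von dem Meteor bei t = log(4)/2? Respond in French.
En partant de la position x(t) = 3·exp(2·t), nous prenons 2 dérivées. En prenant d/dt de x(t), nous trouvons v(t) = 6·exp(2·t). La dérivée de la vitesse donne l'accélération: a(t) = 12·exp(2·t). De l'équation de l'accélération a(t) = 12·exp(2·t), nous substituons t = log(4)/2 pour obtenir a = 48.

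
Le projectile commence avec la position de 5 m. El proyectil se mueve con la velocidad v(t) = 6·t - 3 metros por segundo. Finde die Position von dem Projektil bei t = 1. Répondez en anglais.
We must find the antiderivative of our velocity equation v(t) = 6·t - 3 1 time. The integral of velocity, with x(0) = 5, gives position: x(t) = 3·t^2 - 3·t + 5. From the given position equation x(t) = 3·t^2 - 3·t + 5, we substitute t = 1 to get x = 5.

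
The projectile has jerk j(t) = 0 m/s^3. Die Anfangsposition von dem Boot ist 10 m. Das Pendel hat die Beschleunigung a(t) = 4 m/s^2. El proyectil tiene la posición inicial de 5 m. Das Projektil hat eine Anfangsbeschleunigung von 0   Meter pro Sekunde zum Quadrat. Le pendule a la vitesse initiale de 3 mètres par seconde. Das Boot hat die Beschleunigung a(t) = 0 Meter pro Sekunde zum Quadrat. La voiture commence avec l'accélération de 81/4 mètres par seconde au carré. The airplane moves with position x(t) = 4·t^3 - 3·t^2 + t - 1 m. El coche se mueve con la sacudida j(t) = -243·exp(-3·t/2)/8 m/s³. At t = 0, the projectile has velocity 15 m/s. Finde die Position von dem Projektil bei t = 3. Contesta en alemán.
Wir müssen unsere Gleichung für den Ruck j(t) = 0 3-mal integrieren. Durch Integration von dem Ruck und Verwendung der Anfangsbedingung a(0) = 0, erhalten wir a(t) = 0. Durch Integration von der Beschleunigung und Verwendung der Anfangsbedingung v(0) = 15, erhalten wir v(t) = 15. Mit ∫v(t)dt und Anwendung von x(0) = 5, finden wir x(t) = 15·t + 5. Aus der Gleichung für die Position x(t) = 15·t + 5, setzen wir t = 3 ein und erhalten x = 50.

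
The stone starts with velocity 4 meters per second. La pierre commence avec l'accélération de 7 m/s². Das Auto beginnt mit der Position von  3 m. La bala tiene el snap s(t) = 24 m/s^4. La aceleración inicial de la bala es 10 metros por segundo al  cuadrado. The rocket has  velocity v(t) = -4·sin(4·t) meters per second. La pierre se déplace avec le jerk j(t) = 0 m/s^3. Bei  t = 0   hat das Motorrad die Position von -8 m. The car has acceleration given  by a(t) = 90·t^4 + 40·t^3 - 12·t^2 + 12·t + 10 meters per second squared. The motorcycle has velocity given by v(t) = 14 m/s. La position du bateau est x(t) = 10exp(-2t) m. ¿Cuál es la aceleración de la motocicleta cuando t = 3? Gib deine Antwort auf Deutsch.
Wir müssen unsere Gleichung für die Geschwindigkeit v(t) = 14 1-mal ableiten. Durch Ableiten von der Geschwindigkeit erhalten wir die Beschleunigung: a(t) = 0. Aus der Gleichung für die Beschleunigung a(t) = 0, setzen wir t = 3 ein und erhalten a = 0.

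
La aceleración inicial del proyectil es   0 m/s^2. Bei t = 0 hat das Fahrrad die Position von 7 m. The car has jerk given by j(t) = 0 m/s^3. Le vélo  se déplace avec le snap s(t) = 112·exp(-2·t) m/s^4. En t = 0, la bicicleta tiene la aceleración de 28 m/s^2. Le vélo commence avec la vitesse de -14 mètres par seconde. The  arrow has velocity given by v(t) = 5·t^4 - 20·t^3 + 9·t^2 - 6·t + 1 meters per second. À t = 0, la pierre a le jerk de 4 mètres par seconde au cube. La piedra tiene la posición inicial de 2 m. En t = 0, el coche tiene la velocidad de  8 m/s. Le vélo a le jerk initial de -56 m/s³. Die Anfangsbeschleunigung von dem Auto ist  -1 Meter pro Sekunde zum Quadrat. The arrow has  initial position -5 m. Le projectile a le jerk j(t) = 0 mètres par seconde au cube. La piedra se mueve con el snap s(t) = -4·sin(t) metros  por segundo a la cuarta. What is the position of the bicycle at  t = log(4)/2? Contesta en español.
Partiendo del snap s(t) = 112·exp(-2·t), tomamos 4 integrales. La integral del snap, con j(0) = -56, da la sacudida: j(t) = -56·exp(-2·t). Tomando ∫j(t)dt y aplicando a(0) = 28, encontramos a(t) = 28·exp(-2·t). La antiderivada de la aceleración, con v(0) = -14, da la velocidad: v(t) = -14·exp(-2·t). Integrando la velocidad y usando la condición inicial x(0) = 7, obtenemos x(t) = 7·exp(-2·t). De la ecuación de la posición x(t) = 7·exp(-2·t), sustituimos t = log(4)/2 para obtener x = 7/4.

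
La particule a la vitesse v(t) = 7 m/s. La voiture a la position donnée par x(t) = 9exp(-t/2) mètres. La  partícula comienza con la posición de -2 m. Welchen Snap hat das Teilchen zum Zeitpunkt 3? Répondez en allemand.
Ausgehend von der Geschwindigkeit v(t) = 7, nehmen wir 3 Ableitungen. Die Ableitung von der Geschwindigkeit ergibt die Beschleunigung: a(t) = 0. Durch Ableiten von der Beschleunigung erhalten wir den Ruck: j(t) = 0. Die Ableitung von dem Ruck ergibt den Snap: s(t) = 0. Wir haben den Snap s(t) = 0. Durch Einsetzen von t = 3: s(3) = 0.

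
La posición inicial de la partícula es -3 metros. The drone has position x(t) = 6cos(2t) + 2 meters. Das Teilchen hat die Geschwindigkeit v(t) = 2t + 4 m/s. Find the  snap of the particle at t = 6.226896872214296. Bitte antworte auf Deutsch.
Um dies zu lösen, müssen wir 3 Ableitungen unserer Gleichung für die Geschwindigkeit v(t) = 2·t + 4 nehmen. Die Ableitung von der Geschwindigkeit ergibt die Beschleunigung: a(t) = 2. Durch Ableiten von der Beschleunigung erhalten wir den Ruck: j(t) = 0. Mit d/dt von j(t) finden wir s(t) = 0. Aus der Gleichung für den Snap s(t) = 0, setzen wir t = 6.226896872214296 ein und erhalten s = 0.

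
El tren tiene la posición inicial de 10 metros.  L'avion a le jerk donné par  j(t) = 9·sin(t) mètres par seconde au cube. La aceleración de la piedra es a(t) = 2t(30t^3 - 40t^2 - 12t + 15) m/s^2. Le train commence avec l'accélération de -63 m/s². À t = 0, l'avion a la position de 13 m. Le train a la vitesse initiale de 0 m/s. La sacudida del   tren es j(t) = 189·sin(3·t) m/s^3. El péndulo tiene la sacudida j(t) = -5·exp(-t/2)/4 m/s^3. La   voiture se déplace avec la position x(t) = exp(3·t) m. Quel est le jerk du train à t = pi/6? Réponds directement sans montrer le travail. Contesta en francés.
À t = pi/6, j = 189.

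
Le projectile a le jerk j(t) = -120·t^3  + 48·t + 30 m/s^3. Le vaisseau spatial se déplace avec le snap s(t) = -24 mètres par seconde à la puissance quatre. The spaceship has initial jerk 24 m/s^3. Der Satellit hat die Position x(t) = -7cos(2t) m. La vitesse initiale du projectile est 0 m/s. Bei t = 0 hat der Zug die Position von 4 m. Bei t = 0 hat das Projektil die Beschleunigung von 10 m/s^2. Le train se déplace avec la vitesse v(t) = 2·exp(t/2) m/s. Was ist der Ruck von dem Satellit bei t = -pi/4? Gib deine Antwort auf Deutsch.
Ausgehend von der Position x(t) = -7·cos(2·t), nehmen wir 3 Ableitungen. Durch Ableiten von der Position erhalten wir die Geschwindigkeit: v(t) = 14·sin(2·t). Durch Ableiten von der Geschwindigkeit erhalten wir die Beschleunigung: a(t) = 28·cos(2·t). Die Ableitung von der Beschleunigung ergibt den Ruck: j(t) = -56·sin(2·t). Wir haben den Ruck j(t) = -56·sin(2·t). Durch Einsetzen von t = -pi/4: j(-pi/4) = 56.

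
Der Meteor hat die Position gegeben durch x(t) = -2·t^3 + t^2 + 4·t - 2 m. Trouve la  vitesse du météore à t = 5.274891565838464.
En partant de la position x(t) = -2·t^3 + t^2 + 4·t - 2, nous prenons 1 dérivée. En dérivant la position, nous obtenons la vitesse: v(t) = -6·t^2 + 2·t + 4. De l'équation de la vitesse v(t) = -6·t^2 + 2·t + 4, nous substituons t = 5.274891565838464 pour obtenir v = -152.397103056446.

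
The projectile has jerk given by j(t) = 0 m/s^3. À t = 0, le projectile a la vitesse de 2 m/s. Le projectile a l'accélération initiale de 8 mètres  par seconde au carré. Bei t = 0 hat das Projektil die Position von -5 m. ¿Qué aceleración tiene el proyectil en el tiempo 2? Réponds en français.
Nous devons trouver la primitive de notre équation du jerk j(t) = 0 1 fois. La primitive du jerk est l'accélération. En utilisant a(0) = 8, nous obtenons a(t) = 8. En utilisant a(t) = 8 et en substituant t = 2, nous trouvons a = 8.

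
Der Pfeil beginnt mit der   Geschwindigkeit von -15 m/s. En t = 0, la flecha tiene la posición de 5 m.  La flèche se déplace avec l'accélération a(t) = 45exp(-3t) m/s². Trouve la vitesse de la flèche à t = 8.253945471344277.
Nous devons trouver l'intégrale de notre équation de l'accélération a(t) = 45·exp(-3·t) 1 fois. En intégrant l'accélération et en utilisant la condition initiale v(0) = -15, nous obtenons v(t) = -15·exp(-3·t). De l'équation de la vitesse v(t) = -15·exp(-3·t), nous substituons t = 8.253945471344277 pour obtenir v = -2.64339669487516E-10.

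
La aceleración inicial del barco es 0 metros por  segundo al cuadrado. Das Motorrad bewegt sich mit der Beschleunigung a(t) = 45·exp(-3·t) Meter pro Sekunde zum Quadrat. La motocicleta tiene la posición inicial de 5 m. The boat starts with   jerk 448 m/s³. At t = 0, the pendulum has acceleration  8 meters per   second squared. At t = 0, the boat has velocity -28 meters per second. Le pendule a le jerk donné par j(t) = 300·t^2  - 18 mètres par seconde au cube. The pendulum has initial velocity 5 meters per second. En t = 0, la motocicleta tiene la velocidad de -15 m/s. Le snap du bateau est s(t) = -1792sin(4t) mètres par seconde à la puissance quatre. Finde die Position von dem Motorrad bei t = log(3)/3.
Um dies zu lösen, müssen wir 2 Stammfunktionen unserer Gleichung für die Beschleunigung a(t) = 45·exp(-3·t) finden. Die Stammfunktion von der Beschleunigung ist die Geschwindigkeit. Mit v(0) = -15 erhalten wir v(t) = -15·exp(-3·t). Durch Integration von der Geschwindigkeit und Verwendung der Anfangsbedingung x(0) = 5, erhalten wir x(t) = 5·exp(-3·t). Wir haben die Position x(t) = 5·exp(-3·t). Durch Einsetzen von t = log(3)/3: x(log(3)/3) = 5/3.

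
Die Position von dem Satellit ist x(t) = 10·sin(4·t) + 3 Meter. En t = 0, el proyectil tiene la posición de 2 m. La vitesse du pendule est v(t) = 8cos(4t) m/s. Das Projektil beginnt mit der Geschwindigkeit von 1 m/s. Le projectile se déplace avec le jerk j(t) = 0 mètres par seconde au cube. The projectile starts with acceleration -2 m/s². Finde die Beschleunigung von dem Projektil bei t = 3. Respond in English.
We must find the antiderivative of our jerk equation j(t) = 0 1 time. The antiderivative of jerk is acceleration. Using a(0) = -2, we get a(t) = -2. We have acceleration a(t) = -2. Substituting t = 3: a(3) = -2.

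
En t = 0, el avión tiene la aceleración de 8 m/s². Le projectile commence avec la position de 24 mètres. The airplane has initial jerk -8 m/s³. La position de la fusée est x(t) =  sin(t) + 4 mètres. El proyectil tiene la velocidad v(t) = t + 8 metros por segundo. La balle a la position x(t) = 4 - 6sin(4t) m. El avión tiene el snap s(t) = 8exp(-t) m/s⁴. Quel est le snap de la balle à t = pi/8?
Pour résoudre ceci, nous devons prendre 4 dérivées de notre équation de la position x(t) = 4 - 6·sin(4·t). En prenant d/dt de x(t), nous trouvons v(t) = -24·cos(4·t). En prenant d/dt de v(t), nous trouvons a(t) = 96·sin(4·t). En prenant d/dt de a(t), nous trouvons j(t) = 384·cos(4·t). En prenant d/dt de j(t), nous trouvons s(t) = -1536·sin(4·t). Nous avons le snap s(t) = -1536·sin(4·t). En substituant t = pi/8: s(pi/8) = -1536.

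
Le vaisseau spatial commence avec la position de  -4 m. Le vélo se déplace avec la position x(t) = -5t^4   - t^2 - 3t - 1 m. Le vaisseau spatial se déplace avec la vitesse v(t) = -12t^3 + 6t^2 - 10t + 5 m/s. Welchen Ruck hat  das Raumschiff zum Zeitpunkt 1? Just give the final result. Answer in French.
j(1) = -60.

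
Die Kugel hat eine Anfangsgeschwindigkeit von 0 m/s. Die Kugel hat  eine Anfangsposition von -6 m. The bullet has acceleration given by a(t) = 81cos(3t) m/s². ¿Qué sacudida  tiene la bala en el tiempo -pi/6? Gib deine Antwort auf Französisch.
En partant de l'accélération a(t) = 81·cos(3·t), nous prenons 1 dérivée. La dérivée de l'accélération donne le jerk: j(t) = -243·sin(3·t). En utilisant j(t) = -243·sin(3·t) et en substituant t = -pi/6, nous trouvons j = 243.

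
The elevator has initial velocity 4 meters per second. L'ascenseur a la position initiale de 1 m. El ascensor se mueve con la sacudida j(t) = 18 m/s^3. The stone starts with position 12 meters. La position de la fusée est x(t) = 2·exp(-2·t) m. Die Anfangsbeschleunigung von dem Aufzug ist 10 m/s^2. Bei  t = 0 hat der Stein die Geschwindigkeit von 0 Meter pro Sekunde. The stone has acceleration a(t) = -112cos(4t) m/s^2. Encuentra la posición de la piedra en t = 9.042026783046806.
Necesitamos integrar nuestra ecuación de la aceleración a(t) = -112·cos(4·t) 2 veces. Tomando ∫a(t)dt y aplicando v(0) = 0, encontramos v(t) = -28·sin(4·t). Integrando la velocidad y usando la condición inicial x(0) = 12, obtenemos x(t) = 7·cos(4·t) + 5. De la ecuación de la posición x(t) = 7·cos(4·t) + 5, sustituimos t = 9.042026783046806 para obtener x = 5.27846781136682.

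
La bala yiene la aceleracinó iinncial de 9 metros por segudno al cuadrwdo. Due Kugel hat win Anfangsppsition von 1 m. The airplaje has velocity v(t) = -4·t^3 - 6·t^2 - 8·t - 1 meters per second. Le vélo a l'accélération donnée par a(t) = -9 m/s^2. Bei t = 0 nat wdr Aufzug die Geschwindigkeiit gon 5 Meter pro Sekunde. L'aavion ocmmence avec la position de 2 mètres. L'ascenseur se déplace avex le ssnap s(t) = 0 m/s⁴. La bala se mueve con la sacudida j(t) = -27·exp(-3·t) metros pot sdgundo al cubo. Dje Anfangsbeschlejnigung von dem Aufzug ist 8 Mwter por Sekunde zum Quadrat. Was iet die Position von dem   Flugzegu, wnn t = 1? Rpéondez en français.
Nous devons intégrer notre équation de la vitesse v(t) = -4·t^3 - 6·t^2 - 8·t - 1 1 fois. En intégrant la vitesse et en utilisant la condition initiale x(0) = 2, nous obtenons x(t) = -t^4 - 2·t^3 - 4·t^2 - t + 2. En utilisant x(t) = -t^4 - 2·t^3 - 4·t^2 - t + 2 et en substituant t = 1, nous trouvons x = -6.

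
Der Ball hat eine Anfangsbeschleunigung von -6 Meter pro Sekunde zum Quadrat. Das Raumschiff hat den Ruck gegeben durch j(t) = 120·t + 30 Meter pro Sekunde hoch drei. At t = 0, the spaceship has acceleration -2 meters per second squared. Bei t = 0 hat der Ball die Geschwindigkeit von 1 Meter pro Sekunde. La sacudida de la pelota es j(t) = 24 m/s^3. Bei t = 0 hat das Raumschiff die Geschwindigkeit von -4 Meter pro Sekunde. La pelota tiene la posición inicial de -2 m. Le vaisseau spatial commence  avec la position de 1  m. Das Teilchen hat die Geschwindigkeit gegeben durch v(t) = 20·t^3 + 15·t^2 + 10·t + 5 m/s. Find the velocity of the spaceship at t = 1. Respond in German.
Um dies zu lösen, müssen wir 2 Integrale unserer Gleichung für den Ruck j(t) = 120·t + 30 finden. Mit ∫j(t)dt und Anwendung von a(0) = -2, finden wir a(t) = 60·t^2 + 30·t - 2. Die Stammfunktion von der Beschleunigung, mit v(0) = -4, ergibt die Geschwindigkeit: v(t) = 20·t^3 + 15·t^2 - 2·t - 4. Aus der Gleichung für die Geschwindigkeit v(t) = 20·t^3 + 15·t^2 - 2·t - 4, setzen wir t = 1 ein und erhalten v = 29.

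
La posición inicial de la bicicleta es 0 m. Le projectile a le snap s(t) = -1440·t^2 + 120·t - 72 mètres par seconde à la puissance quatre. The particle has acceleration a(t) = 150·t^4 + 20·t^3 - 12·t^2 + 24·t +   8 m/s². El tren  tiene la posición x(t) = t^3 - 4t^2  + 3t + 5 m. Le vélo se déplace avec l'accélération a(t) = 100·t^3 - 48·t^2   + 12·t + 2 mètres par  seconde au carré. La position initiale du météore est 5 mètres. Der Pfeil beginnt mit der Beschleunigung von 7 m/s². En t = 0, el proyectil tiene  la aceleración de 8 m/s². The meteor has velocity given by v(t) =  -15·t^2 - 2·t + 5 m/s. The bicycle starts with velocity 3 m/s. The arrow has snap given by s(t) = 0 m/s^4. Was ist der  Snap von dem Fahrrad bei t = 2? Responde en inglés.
Starting from acceleration a(t) = 100·t^3 - 48·t^2 + 12·t + 2, we take 2 derivatives. Differentiating acceleration, we get jerk: j(t) = 300·t^2 - 96·t + 12. The derivative of jerk gives snap: s(t) = 600·t - 96. We have snap s(t) = 600·t - 96. Substituting t = 2: s(2) = 1104.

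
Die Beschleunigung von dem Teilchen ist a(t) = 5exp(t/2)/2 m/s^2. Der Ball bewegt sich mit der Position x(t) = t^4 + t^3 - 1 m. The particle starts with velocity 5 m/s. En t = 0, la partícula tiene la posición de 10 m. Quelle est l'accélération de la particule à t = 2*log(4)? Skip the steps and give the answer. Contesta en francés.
a(2*log(4)) = 10.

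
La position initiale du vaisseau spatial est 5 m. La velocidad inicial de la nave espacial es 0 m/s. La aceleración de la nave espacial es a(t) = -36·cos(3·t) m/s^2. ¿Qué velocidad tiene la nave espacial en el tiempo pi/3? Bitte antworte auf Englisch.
We must find the antiderivative of our acceleration equation a(t) = -36·cos(3·t) 1 time. Taking ∫a(t)dt and applying v(0) = 0, we find v(t) = -12·sin(3·t). From the given velocity equation v(t) = -12·sin(3·t), we substitute t = pi/3 to get v = 0.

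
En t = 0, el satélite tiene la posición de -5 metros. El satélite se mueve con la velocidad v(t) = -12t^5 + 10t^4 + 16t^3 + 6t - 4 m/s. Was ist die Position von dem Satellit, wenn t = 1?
Wir müssen unsere Gleichung für die Geschwindigkeit v(t) = -12·t^5 + 10·t^4 + 16·t^3 + 6·t - 4 1-mal integrieren. Die Stammfunktion von der Geschwindigkeit ist die Position. Mit x(0) = -5 erhalten wir x(t) = -2·t^6 + 2·t^5 + 4·t^4 + 3·t^2 - 4·t - 5. Mit x(t) = -2·t^6 + 2·t^5 + 4·t^4 + 3·t^2 - 4·t - 5 und Einsetzen von t = 1, finden wir x = -2.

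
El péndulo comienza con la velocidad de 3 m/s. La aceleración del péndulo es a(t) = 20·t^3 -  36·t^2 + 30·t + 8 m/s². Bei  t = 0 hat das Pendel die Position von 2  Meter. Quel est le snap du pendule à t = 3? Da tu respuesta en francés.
Nous devons dériver notre équation de l'accélération a(t) = 20·t^3 - 36·t^2 + 30·t + 8 2 fois. La dérivée de l'accélération donne le jerk: j(t) = 60·t^2 - 72·t + 30. La dérivée du jerk donne le snap: s(t) = 120·t - 72. De l'équation du snap s(t) = 120·t - 72, nous substituons t = 3 pour obtenir s = 288.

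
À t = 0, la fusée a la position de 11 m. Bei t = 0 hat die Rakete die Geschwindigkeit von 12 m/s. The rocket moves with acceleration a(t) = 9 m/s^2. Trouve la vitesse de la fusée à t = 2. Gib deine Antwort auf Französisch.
Pour résoudre ceci, nous devons prendre 1 intégrale de notre équation de l'accélération a(t) = 9. La primitive de l'accélération est la vitesse. En utilisant v(0) = 12, nous obtenons v(t) = 9·t + 12. De l'équation de la vitesse v(t) = 9·t + 12, nous substituons t = 2 pour obtenir v = 30.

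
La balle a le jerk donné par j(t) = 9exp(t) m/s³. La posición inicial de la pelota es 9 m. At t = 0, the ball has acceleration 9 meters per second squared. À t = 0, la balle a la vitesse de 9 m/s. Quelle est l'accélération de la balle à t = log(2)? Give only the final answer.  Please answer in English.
a(log(2)) = 18.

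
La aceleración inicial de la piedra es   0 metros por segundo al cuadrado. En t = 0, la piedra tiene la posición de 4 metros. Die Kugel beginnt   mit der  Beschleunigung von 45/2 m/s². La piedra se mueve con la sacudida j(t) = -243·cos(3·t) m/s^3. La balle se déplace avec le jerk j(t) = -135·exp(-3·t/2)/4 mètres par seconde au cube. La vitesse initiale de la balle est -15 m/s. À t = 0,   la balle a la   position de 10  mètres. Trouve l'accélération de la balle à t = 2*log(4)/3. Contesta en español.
Para resolver esto, necesitamos tomar 1 integral de nuestra ecuación de la sacudida j(t) = -135·exp(-3·t/2)/4. La integral de la sacudida, con a(0) = 45/2, da la aceleración: a(t) = 45·exp(-3·t/2)/2. De la ecuación de la aceleración a(t) = 45·exp(-3·t/2)/2, sustituimos t = 2*log(4)/3 para obtener a = 45/8.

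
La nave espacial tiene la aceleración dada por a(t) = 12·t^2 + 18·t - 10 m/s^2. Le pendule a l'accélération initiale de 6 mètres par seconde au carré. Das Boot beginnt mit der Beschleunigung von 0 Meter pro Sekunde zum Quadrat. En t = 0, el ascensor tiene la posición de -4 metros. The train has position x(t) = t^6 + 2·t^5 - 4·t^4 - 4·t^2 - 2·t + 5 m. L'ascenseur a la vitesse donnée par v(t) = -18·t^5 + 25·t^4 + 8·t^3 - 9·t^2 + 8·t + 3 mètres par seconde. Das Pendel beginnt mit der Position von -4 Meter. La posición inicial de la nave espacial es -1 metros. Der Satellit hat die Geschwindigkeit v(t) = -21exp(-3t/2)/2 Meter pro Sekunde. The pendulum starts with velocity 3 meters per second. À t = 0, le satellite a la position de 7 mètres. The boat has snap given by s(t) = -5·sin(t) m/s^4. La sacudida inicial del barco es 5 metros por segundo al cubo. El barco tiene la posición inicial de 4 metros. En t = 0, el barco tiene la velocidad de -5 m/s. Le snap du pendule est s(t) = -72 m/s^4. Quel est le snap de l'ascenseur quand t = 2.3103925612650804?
Pour résoudre ceci, nous devons prendre 3 dérivées de notre équation de la vitesse v(t) = -18·t^5 + 25·t^4 + 8·t^3 - 9·t^2 + 8·t + 3. En dérivant la vitesse, nous obtenons l'accélération: a(t) = -90·t^4 + 100·t^3 + 24·t^2 - 18·t + 8. La dérivée de l'accélération donne le jerk: j(t) = -360·t^3 + 300·t^2 + 48·t - 18. La dérivée du jerk donne le snap: s(t) = -1080·t^2 + 600·t + 48. Nous avons le snap s(t) = -1080·t^2 + 600·t + 48. En substituant t = 2.3103925612650804: s(2.3103925612650804) = -4330.71135336189.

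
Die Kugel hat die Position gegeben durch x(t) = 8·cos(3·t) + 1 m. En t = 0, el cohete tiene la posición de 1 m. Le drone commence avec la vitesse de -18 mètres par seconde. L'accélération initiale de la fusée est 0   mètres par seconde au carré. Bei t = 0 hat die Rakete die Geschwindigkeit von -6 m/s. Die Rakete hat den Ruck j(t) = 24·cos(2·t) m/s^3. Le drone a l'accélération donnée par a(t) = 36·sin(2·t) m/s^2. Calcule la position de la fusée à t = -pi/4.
Nous devons trouver la primitive de notre équation du jerk j(t) = 24·cos(2·t) 3 fois. La primitive du jerk est l'accélération. En utilisant a(0) = 0, nous obtenons a(t) = 12·sin(2·t). La primitive de l'accélération, avec v(0) = -6, donne la vitesse: v(t) = -6·cos(2·t). En intégrant la vitesse et en utilisant la condition initiale x(0) = 1, nous obtenons x(t) = 1 - 3·sin(2·t). De l'équation de la position x(t) = 1 - 3·sin(2·t), nous substituons t = -pi/4 pour obtenir x = 4.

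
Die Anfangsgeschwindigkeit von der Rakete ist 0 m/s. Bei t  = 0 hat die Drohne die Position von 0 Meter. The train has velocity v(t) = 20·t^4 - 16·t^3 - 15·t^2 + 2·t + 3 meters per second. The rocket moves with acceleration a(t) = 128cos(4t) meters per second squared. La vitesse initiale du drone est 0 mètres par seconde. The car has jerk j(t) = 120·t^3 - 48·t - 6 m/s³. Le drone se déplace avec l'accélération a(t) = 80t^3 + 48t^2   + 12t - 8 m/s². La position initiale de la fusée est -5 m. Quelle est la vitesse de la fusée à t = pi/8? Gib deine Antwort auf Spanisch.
Para resolver esto, necesitamos tomar 1 antiderivada de nuestra ecuación de la aceleración a(t) = 128·cos(4·t). Integrando la aceleración y usando la condición inicial v(0) = 0, obtenemos v(t) = 32·sin(4·t). De la ecuación de la velocidad v(t) = 32·sin(4·t), sustituimos t = pi/8 para obtener v = 32.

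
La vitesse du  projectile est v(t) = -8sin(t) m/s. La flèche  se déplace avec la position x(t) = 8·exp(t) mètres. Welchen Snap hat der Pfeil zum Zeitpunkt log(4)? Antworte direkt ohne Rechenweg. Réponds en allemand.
Bei t = log(4), s = 32.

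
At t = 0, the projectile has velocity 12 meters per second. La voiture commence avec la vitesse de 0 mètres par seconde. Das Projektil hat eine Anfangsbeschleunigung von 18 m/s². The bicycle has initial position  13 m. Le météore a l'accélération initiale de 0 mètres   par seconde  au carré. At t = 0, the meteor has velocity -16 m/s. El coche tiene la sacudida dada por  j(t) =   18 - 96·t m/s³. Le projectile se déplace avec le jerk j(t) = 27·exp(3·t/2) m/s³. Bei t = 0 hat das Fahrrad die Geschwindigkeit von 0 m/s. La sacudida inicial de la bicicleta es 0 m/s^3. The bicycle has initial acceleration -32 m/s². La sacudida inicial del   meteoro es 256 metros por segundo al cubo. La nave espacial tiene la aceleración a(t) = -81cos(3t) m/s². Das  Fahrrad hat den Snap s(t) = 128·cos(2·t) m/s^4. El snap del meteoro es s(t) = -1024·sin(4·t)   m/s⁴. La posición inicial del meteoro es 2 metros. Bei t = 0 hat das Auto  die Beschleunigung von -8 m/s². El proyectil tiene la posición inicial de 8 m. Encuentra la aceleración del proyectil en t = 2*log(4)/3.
Partiendo de la sacudida j(t) = 27·exp(3·t/2), tomamos 1 integral. Integrando la sacudida y usando la condición inicial a(0) = 18, obtenemos a(t) = 18·exp(3·t/2). De la ecuación de la aceleración a(t) = 18·exp(3·t/2), sustituimos t = 2*log(4)/3 para obtener a = 72.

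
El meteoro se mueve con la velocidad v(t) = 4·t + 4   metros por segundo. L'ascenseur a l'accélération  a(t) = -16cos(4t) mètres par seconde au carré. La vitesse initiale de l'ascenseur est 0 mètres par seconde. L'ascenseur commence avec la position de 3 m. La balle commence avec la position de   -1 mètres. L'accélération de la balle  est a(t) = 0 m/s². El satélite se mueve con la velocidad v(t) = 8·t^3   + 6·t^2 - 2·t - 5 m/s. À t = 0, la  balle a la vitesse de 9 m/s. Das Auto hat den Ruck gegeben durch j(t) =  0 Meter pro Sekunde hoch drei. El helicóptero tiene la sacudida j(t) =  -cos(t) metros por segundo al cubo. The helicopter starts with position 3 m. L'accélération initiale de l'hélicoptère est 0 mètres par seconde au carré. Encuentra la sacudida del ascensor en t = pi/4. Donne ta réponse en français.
Nous devons dériver notre équation de l'accélération a(t) = -16·cos(4·t) 1 fois. En dérivant l'accélération, nous obtenons le jerk: j(t) = 64·sin(4·t). En utilisant j(t) = 64·sin(4·t) et en substituant t = pi/4, nous trouvons j = 0.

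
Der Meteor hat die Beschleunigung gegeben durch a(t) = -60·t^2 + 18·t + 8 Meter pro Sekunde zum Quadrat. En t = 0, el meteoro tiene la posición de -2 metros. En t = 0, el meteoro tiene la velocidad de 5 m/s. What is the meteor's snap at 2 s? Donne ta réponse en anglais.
Starting from acceleration a(t) = -60·t^2 + 18·t + 8, we take 2 derivatives. The derivative of acceleration gives jerk: j(t) = 18 - 120·t. Differentiating jerk, we get snap: s(t) = -120. From the given snap equation s(t) = -120, we substitute t = 2 to get s = -120.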